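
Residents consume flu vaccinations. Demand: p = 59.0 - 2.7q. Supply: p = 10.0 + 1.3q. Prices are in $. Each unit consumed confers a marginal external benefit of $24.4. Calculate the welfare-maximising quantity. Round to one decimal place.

Social marginal benefit = demand + MEB = 83.4 - 2.7q.
Set SMB = MC: 83.4 - 2.7q = 10.0 + 1.3q → q* = 18.3500.

q* = 18.4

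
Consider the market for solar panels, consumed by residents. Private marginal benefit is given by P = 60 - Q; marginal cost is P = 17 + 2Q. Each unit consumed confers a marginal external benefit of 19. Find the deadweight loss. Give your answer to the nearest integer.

Market equilibrium (private): 17 + 2Q = 60 - Q → Q_m = 14.3333.
Social marginal benefit = demand + MEB = 79 - Q.
Set SMB = MC: 79 - Q = 17 + 2Q → Q* = 20.6667.
The welfare-loss triangle has base |Q_m − Q*| and height MEB(Q_m) (the vertical gap between SMB and MC is zero at Q* and MEB at Q_m).
DWL = ½ × 6.3334 × 19.0000 = 60.1673.

DWL = 60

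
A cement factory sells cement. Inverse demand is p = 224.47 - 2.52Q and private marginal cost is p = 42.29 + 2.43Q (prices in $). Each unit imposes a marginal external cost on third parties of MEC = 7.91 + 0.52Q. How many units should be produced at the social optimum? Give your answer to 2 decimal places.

Social marginal cost = private MC + MEC = 50.20 + 2.95Q.
Set SMC = demand: 50.20 + 2.95Q = 224.47 - 2.52Q → Q* = 31.8592.

Q* = 31.86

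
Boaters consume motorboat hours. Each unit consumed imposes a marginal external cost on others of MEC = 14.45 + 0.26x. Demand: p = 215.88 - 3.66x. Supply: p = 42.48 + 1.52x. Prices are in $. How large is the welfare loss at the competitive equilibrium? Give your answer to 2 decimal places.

Market equilibrium (private): 42.48 + 1.52x = 215.88 - 3.66x → x_m = 33.4749.
Social marginal benefit = demand − MEC = 201.43 - 3.92x.
Set SMB = MC: 201.43 - 3.92x = 42.48 + 1.52x → x* = 29.2188.
Height of the DWL triangle at x_m is MC(x_m) − SMB(x_m) = MEC(x_m) = 23.1535.
DWL = ½ × 4.2561 × 23.1535 = 49.2718.

DWL = $49.27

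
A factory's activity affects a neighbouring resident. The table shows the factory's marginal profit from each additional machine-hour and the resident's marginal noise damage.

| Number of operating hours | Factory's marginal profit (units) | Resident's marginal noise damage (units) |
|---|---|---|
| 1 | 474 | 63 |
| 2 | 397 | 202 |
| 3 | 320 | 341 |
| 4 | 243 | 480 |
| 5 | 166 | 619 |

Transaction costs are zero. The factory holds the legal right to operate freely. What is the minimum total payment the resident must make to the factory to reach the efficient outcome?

729

Left alone the factory would choose level 5 (marginal profit stays positive).
Efficient level: k* = 2 (marginal profit ≥ marginal noise damage through 2).
The resident must at least cover the factory's forgone profit from cutting 5→2: 320 + 243 + 166 = 729.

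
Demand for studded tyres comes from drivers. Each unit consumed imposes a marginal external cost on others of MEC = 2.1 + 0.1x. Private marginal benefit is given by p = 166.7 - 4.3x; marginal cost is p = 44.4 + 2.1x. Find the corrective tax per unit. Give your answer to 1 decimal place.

Social marginal benefit = demand − MEC = 164.6 - 4.4x.
Set SMB = MC: 164.6 - 4.4x = 44.4 + 2.1x → x* = 18.4923.
The Pigouvian tax equals MEC at x*: 2.1 + 0.1×18.4923 = 3.9492.

tax = 3.9 per unit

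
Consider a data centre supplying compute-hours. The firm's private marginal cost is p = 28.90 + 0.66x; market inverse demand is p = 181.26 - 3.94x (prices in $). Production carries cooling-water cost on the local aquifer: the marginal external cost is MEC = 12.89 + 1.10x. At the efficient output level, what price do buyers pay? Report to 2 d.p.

Social marginal cost = private MC + MEC = 41.79 + 1.76x.
Set SMC = demand: 41.79 + 1.76x = 181.26 - 3.94x → x* = 24.4684.
Consumer price on the demand curve at x*: 181.26 − 3.94×24.4684 = 84.8545.

P = $84.85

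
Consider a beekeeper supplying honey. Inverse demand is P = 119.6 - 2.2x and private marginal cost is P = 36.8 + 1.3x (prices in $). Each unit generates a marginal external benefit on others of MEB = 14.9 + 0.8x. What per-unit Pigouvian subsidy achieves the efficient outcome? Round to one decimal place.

subsidy = $43.8 per unit

Social marginal cost = private MC − MEB = 21.9 + 0.5x.
Set SMC = demand: 21.9 + 0.5x = 119.6 - 2.2x → x* = 36.1852.
The Pigouvian subsidy equals MEB at x*: 14.9 + 0.8×36.1852 = 43.8482.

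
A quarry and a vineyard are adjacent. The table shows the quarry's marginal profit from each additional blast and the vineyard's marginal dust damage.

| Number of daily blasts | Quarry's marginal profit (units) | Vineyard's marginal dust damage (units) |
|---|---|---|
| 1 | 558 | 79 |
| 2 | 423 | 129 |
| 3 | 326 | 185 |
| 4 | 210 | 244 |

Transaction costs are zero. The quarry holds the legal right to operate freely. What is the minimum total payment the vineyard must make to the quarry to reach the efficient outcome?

Left alone the quarry would choose level 4 (marginal profit stays positive).
Efficient level: k* = 3 (marginal profit ≥ marginal dust damage through 3).
The vineyard must at least cover the quarry's forgone profit from cutting 4→3: 210 = 210.

210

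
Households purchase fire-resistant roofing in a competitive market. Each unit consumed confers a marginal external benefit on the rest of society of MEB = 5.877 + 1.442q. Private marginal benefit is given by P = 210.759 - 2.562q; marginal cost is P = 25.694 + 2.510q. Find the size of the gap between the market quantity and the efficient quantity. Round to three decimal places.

16.114 units

Market equilibrium (private): 25.694 + 2.510q = 210.759 - 2.562q → q_m = 36.4876.
Social marginal benefit = demand + MEB = 216.636 - 1.120q.
Set SMB = MC: 216.636 - 1.120q = 25.694 + 2.510q → q* = 52.6011.
Gap = |36.4876 − 52.6011| = 16.1135.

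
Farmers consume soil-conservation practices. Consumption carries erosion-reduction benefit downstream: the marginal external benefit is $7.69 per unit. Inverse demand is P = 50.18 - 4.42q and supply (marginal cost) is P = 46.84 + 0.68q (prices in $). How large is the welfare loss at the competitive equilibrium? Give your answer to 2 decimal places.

Market equilibrium (private): 46.84 + 0.68q = 50.18 - 4.42q → q_m = 0.6549.
Social marginal benefit = demand + MEB = 57.87 - 4.42q.
Set SMB = MC: 57.87 - 4.42q = 46.84 + 0.68q → q* = 2.1627.
The loss is the area between SMB and MC from q* to q_m; with linear curves that's a triangle of height MEB(q_m).
DWL = ½ × 1.5078 × 7.6900 = 5.7975.

DWL = $5.80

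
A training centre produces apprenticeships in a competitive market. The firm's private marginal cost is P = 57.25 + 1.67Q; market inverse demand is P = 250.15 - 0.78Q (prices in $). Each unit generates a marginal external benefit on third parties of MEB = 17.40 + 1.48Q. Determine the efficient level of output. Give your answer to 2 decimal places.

Q* = 216.80

Social marginal cost = private MC − MEB = 39.85 + 0.19Q.
Set SMC = demand: 39.85 + 0.19Q = 250.15 - 0.78Q → Q* = 216.8041.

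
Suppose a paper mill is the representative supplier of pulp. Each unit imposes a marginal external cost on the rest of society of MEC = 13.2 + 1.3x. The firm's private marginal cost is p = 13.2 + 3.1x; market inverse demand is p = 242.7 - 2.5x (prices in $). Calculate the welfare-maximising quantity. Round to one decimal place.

x* = 31.3

Social marginal cost = private MC + MEC = 26.4 + 4.4x.
Set SMC = demand: 26.4 + 4.4x = 242.7 - 2.5x → x* = 31.3478.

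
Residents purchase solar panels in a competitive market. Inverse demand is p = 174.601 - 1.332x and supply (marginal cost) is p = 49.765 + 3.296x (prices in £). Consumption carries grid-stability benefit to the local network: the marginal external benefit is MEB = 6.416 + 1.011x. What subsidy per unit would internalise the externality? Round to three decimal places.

subsidy = £43.103 per unit

Social marginal benefit = demand + MEB = 181.017 - 0.321x.
Set SMB = MC: 181.017 - 0.321x = 49.765 + 3.296x → x* = 36.2875.
The Pigouvian subsidy equals MEB at x*: 6.416 + 1.011×36.2875 = 43.1027.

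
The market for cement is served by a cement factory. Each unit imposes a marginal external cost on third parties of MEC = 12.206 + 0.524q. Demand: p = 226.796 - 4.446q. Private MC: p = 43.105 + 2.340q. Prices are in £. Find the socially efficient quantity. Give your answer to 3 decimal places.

Social marginal cost = private MC + MEC = 55.311 + 2.864q.
Set SMC = demand: 55.311 + 2.864q = 226.796 - 4.446q → q* = 23.4590.

q* = 23.459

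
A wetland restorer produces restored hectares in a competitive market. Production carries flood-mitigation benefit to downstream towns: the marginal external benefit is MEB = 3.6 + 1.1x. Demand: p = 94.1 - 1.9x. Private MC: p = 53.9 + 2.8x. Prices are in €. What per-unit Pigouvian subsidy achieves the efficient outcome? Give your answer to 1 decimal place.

subsidy = €17.0 per unit

Social marginal cost = private MC − MEB = 50.3 + 1.7x.
Set SMC = demand: 50.3 + 1.7x = 94.1 - 1.9x → x* = 12.1667.
The Pigouvian subsidy equals MEB at x*: 3.6 + 1.1×12.1667 = 16.9834.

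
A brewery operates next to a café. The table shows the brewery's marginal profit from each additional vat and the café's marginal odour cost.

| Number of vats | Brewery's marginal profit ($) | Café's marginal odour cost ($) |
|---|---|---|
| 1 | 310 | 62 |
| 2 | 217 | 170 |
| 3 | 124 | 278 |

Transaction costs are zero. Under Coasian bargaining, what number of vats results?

2

Bargaining reaches the level where marginal profit last exceeds marginal odour cost.
That holds through level 2 (217 ≥ 170) but not at 3 (124 < 278).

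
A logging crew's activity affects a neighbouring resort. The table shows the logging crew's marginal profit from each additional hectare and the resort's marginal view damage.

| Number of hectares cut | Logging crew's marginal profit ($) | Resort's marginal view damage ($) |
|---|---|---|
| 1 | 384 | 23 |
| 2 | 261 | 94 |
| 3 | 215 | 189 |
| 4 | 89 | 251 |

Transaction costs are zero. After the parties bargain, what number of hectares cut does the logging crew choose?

Bargaining reaches the level where marginal profit last exceeds marginal view damage.
That holds through level 3 (215 ≥ 189) but not at 4 (89 < 251).

3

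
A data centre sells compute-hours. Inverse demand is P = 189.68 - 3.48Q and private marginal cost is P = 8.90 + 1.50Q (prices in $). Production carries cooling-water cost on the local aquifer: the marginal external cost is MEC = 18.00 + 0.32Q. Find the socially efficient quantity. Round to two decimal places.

Q* = 30.71

Social marginal cost = private MC + MEC = 26.90 + 1.82Q.
Set SMC = demand: 26.90 + 1.82Q = 189.68 - 3.48Q → Q* = 30.7132.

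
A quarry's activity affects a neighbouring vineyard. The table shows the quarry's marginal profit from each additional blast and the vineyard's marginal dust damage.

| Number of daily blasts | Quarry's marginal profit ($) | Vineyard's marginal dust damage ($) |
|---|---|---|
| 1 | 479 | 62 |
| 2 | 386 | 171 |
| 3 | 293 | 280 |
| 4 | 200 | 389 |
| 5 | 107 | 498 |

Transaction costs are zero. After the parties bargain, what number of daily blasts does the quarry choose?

3

Bargaining reaches the level where marginal profit last exceeds marginal dust damage.
That holds through level 3 (293 ≥ 280) but not at 4 (200 < 389).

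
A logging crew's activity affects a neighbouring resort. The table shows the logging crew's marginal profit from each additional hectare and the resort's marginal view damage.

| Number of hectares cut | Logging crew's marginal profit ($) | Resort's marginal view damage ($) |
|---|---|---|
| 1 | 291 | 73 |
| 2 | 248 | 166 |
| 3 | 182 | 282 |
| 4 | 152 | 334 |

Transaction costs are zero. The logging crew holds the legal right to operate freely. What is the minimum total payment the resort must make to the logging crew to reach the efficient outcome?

Left alone the logging crew would choose level 4 (marginal profit stays positive).
Efficient level: k* = 2 (marginal profit ≥ marginal view damage through 2).
The resort must at least cover the logging crew's forgone profit from cutting 4→2: 182 + 152 = 334.

$334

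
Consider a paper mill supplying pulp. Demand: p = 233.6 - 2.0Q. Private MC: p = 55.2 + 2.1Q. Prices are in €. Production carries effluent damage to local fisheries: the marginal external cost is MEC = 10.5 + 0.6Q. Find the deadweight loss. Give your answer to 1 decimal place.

Market equilibrium (private): 55.2 + 2.1Q = 233.6 - 2.0Q → Q_m = 43.5122.
Social marginal cost = private MC + MEC = 65.7 + 2.7Q.
Set SMC = demand: 65.7 + 2.7Q = 233.6 - 2.0Q → Q* = 35.7234.
The loss is the area between SMC and demand from Q* to Q_m; with linear curves that's a triangle of height MEC(Q_m).
DWL = ½ × 7.7888 × 36.6073 = 142.5635.

DWL = €142.6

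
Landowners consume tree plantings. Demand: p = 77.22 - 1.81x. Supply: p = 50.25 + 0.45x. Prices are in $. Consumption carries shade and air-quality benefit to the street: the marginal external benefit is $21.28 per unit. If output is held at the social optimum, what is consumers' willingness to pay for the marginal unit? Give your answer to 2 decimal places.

P = $38.58

Social marginal benefit = demand + MEB = 98.50 - 1.81x.
Set SMB = MC: 98.50 - 1.81x = 50.25 + 0.45x → x* = 21.3496.
Consumer price on the demand curve at x*: 77.22 − 1.81×21.3496 = 38.5772.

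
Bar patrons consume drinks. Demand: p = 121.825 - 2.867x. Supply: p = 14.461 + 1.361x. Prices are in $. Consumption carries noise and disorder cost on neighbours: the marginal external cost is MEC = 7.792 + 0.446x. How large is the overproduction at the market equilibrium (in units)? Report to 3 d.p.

4.090 units

Market equilibrium (private): 14.461 + 1.361x = 121.825 - 2.867x → x_m = 25.3936.
Social marginal benefit = demand − MEC = 114.033 - 3.313x.
Set SMB = MC: 114.033 - 3.313x = 14.461 + 1.361x → x* = 21.3034.
Gap = |25.3936 − 21.3034| = 4.0902.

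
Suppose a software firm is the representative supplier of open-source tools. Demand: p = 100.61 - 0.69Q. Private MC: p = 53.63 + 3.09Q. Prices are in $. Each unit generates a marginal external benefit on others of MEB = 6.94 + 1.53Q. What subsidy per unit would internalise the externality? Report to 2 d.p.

subsidy = $43.61 per unit

Social marginal cost = private MC − MEB = 46.69 + 1.56Q.
Set SMC = demand: 46.69 + 1.56Q = 100.61 - 0.69Q → Q* = 23.9644.
The Pigouvian subsidy equals MEB at Q*: 6.94 + 1.53×23.9644 = 43.6055.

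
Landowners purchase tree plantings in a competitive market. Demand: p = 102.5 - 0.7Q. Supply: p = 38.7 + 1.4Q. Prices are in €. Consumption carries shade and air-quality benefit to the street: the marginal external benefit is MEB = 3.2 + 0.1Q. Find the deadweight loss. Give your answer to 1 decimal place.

Market equilibrium (private): 38.7 + 1.4Q = 102.5 - 0.7Q → Q_m = 30.3810.
Social marginal benefit = demand + MEB = 105.7 - 0.6Q.
Set SMB = MC: 105.7 - 0.6Q = 38.7 + 1.4Q → Q* = 33.5000.
The loss is the area between SMB and MC from Q* to Q_m; with linear curves that's a triangle of height MEB(Q_m).
DWL = ½ × 3.1190 × 6.2381 = 9.7283.

DWL = €9.7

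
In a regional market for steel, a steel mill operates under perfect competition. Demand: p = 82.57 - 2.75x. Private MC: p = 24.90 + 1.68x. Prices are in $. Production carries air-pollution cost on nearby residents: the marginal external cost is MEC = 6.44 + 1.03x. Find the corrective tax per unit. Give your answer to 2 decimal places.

Social marginal cost = private MC + MEC = 31.34 + 2.71x.
Set SMC = demand: 31.34 + 2.71x = 82.57 - 2.75x → x* = 9.3828.
The Pigouvian tax equals MEC at x*: 6.44 + 1.03×9.3828 = 16.1043.

tax = $16.10 per unit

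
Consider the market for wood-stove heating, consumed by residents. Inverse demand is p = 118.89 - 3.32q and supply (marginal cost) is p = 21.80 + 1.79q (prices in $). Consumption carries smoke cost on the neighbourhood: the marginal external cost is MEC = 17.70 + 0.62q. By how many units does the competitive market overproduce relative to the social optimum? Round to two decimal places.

5.14 units

Market equilibrium (private): 21.80 + 1.79q = 118.89 - 3.32q → q_m = 19.0000.
Social marginal benefit = demand − MEC = 101.19 - 3.94q.
Set SMB = MC: 101.19 - 3.94q = 21.80 + 1.79q → q* = 13.8551.
Gap = |19.0000 − 13.8551| = 5.1449.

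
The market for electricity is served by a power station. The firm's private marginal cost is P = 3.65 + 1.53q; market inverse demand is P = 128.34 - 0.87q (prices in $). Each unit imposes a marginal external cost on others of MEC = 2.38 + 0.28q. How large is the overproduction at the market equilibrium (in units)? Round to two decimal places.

Market equilibrium (private): 3.65 + 1.53q = 128.34 - 0.87q → q_m = 51.9542.
Social marginal cost = private MC + MEC = 6.03 + 1.81q.
Set SMC = demand: 6.03 + 1.81q = 128.34 - 0.87q → q* = 45.6381.
Gap = |51.9542 − 45.6381| = 6.3161.

6.32 units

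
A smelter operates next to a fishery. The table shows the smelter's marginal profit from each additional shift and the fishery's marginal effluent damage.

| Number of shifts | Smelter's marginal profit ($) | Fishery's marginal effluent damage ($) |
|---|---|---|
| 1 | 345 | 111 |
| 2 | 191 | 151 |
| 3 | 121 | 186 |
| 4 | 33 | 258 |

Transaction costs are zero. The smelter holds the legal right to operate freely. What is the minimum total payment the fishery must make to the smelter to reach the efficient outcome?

$154

Left alone the smelter would choose level 4 (marginal profit stays positive).
Efficient level: k* = 2 (marginal profit ≥ marginal effluent damage through 2).
The fishery must at least cover the smelter's forgone profit from cutting 4→2: 121 + 33 = 154.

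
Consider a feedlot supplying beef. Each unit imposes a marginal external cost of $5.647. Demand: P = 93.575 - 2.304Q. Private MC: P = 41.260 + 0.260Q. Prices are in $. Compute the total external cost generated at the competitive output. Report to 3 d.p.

$115.220

Market equilibrium (private): 41.260 + 0.260Q = 93.575 - 2.304Q → Q_m = 20.4037.
Total external cost = MEC × Q_m = 5.647 × 20.4037 = 115.2197.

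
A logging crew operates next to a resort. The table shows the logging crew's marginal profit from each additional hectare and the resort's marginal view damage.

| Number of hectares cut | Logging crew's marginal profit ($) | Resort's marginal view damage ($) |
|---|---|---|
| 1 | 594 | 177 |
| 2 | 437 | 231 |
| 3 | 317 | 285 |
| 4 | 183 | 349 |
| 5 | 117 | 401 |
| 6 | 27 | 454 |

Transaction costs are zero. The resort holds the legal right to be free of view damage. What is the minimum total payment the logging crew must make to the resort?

$693

Efficient level: marginal profit ≥ marginal view damage through level 3, so k* = 3.
With the resort holding the right, the logging crew must at least compensate total damage at k*: 177 + 231 + 285 = 693.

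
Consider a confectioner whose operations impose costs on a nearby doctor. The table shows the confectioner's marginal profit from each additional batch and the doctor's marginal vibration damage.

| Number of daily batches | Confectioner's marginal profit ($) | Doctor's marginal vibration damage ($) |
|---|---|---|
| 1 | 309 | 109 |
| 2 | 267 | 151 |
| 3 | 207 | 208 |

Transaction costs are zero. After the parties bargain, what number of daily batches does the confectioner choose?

Bargaining reaches the level where marginal profit last exceeds marginal vibration damage.
That holds through level 2 (267 ≥ 151) but not at 3 (207 < 208).

2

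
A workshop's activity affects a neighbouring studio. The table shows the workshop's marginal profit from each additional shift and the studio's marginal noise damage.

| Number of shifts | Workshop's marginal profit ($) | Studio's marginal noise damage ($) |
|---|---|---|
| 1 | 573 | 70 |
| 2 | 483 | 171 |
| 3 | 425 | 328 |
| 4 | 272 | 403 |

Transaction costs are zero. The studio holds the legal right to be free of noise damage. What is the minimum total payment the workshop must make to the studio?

$569

Efficient level: marginal profit ≥ marginal noise damage through level 3, so k* = 3.
With the studio holding the right, the workshop must at least compensate total damage at k*: 70 + 171 + 328 = 569.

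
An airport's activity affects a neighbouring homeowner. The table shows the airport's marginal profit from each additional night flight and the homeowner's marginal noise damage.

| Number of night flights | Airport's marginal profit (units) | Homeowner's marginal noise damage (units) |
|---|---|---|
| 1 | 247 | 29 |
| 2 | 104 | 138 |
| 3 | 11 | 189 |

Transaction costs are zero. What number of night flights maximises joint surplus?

1

Bargaining reaches the level where marginal profit last exceeds marginal noise damage.
That holds through level 1 (247 ≥ 29) but not at 2 (104 < 138).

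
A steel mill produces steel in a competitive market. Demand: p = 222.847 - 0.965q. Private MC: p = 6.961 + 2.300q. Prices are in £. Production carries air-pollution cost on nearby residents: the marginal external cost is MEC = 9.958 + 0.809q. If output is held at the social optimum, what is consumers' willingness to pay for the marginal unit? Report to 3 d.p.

P = £174.069

Social marginal cost = private MC + MEC = 16.919 + 3.109q.
Set SMC = demand: 16.919 + 3.109q = 222.847 - 0.965q → q* = 50.5469.
Consumer price on the demand curve at q*: 222.847 − 0.965×50.5469 = 174.0692.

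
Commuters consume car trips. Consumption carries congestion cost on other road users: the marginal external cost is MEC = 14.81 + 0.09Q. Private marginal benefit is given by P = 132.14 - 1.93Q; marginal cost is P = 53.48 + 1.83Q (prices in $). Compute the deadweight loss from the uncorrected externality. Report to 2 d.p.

Market equilibrium (private): 53.48 + 1.83Q = 132.14 - 1.93Q → Q_m = 20.9202.
Social marginal benefit = demand − MEC = 117.33 - 2.02Q.
Set SMB = MC: 117.33 - 2.02Q = 53.48 + 1.83Q → Q* = 16.5844.
The welfare-loss triangle has base |Q_m − Q*| and height MEC(Q_m) (the vertical gap between SMB and MC is zero at Q* and MEC at Q_m).
DWL = ½ × 4.3358 × 16.6928 = 36.1883.

DWL = $36.19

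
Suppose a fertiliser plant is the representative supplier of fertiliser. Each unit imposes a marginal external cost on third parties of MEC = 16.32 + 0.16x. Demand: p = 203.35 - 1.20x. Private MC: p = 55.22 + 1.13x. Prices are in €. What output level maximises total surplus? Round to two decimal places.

Social marginal cost = private MC + MEC = 71.54 + 1.29x.
Set SMC = demand: 71.54 + 1.29x = 203.35 - 1.20x → x* = 52.9357.

x* = 52.94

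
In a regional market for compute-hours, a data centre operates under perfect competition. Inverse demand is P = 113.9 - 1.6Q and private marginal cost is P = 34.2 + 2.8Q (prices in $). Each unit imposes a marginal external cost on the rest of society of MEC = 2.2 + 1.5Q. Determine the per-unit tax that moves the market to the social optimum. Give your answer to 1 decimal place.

Social marginal cost = private MC + MEC = 36.4 + 4.3Q.
Set SMC = demand: 36.4 + 4.3Q = 113.9 - 1.6Q → Q* = 13.1356.
The Pigouvian tax equals MEC at Q*: 2.2 + 1.5×13.1356 = 21.9034.

tax = $21.9 per unit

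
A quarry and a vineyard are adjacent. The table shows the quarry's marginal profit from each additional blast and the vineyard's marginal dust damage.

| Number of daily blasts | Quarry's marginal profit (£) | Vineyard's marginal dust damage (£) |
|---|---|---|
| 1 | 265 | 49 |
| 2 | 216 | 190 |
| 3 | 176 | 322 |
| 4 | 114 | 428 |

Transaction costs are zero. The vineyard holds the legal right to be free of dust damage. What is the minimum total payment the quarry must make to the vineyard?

£239

Efficient level: marginal profit ≥ marginal dust damage through level 2, so k* = 2.
With the vineyard holding the right, the quarry must at least compensate total damage at k*: 49 + 190 = 239.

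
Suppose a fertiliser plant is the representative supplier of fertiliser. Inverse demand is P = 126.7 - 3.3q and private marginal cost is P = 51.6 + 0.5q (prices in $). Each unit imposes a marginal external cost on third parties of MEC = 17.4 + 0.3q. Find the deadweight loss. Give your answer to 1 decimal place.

DWL = $66.4

Market equilibrium (private): 51.6 + 0.5q = 126.7 - 3.3q → q_m = 19.7632.
Social marginal cost = private MC + MEC = 69.0 + 0.8q.
Set SMC = demand: 69.0 + 0.8q = 126.7 - 3.3q → q* = 14.0732.
The loss is the area between SMC and demand from q* to q_m; with linear curves that's a triangle of height MEC(q_m).
DWL = ½ × 5.6900 × 23.3289 = 66.3707.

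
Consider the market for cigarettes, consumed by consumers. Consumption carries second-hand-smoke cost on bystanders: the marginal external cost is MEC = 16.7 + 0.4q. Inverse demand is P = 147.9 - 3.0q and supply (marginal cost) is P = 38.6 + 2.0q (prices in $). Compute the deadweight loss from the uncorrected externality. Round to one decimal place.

Market equilibrium (private): 38.6 + 2.0q = 147.9 - 3.0q → q_m = 21.8600.
Social marginal benefit = demand − MEC = 131.2 - 3.4q.
Set SMB = MC: 131.2 - 3.4q = 38.6 + 2.0q → q* = 17.1481.
The welfare-loss triangle has base |q_m − q*| and height MEC(q_m) (the vertical gap between SMB and MC is zero at q* and MEC at q_m).
DWL = ½ × 4.7119 × 25.4440 = 59.9448.

DWL = $59.9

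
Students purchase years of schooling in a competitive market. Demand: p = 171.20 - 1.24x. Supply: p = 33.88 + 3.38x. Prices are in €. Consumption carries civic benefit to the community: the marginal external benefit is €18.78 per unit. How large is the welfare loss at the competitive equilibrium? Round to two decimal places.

DWL = €38.17

Market equilibrium (private): 33.88 + 3.38x = 171.20 - 1.24x → x_m = 29.7229.
Social marginal benefit = demand + MEB = 189.98 - 1.24x.
Set SMB = MC: 189.98 - 1.24x = 33.88 + 3.38x → x* = 33.7879.
Between x* and x_m the wedge SMB − MC runs linearly from 0 to MEB(x_m), so the loss is a triangle.
DWL = ½ × 4.0650 × 18.7800 = 38.1704.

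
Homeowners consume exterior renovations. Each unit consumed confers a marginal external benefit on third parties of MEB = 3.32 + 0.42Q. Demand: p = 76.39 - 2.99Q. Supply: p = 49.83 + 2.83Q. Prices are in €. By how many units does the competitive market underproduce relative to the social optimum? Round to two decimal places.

Market equilibrium (private): 49.83 + 2.83Q = 76.39 - 2.99Q → Q_m = 4.5636.
Social marginal benefit = demand + MEB = 79.71 - 2.57Q.
Set SMB = MC: 79.71 - 2.57Q = 49.83 + 2.83Q → Q* = 5.5333.
Gap = |4.5636 − 5.5333| = 0.9697.

0.97 units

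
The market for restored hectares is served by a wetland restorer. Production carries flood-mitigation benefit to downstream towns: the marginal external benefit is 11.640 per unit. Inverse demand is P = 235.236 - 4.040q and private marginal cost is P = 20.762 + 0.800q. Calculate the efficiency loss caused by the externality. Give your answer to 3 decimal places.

DWL = 13.997

Market equilibrium (private): 20.762 + 0.800q = 235.236 - 4.040q → q_m = 44.3128.
Social marginal cost = private MC − MEB = 9.122 + 0.800q.
Set SMC = demand: 9.122 + 0.800q = 235.236 - 4.040q → q* = 46.7178.
Between q* and q_m the wedge demand − SMC runs linearly from 0 to MEB(q_m), so the loss is a triangle.
DWL = ½ × 2.4050 × 11.6400 = 13.9971.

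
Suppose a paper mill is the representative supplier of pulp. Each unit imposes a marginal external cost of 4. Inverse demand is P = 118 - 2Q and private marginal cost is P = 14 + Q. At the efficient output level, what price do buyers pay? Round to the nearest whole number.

Social marginal cost = private MC + MEC = 18 + Q.
Set SMC = demand: 18 + Q = 118 - 2Q → Q* = 33.3333.
Consumer price on the demand curve at Q*: 118 − 2×33.3333 = 51.3334.

P = 51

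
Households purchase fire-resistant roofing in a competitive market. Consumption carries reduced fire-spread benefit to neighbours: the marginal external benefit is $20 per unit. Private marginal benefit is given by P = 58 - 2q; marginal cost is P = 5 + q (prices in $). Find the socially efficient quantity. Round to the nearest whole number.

Social marginal benefit = demand + MEB = 78 - 2q.
Set SMB = MC: 78 - 2q = 5 + q → q* = 24.3333.

q* = 24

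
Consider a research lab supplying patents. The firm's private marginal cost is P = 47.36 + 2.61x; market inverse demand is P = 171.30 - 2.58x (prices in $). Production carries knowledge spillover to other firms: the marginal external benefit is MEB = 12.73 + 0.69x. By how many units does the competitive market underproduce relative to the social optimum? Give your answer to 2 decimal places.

6.49 units

Market equilibrium (private): 47.36 + 2.61x = 171.30 - 2.58x → x_m = 23.8805.
Social marginal cost = private MC − MEB = 34.63 + 1.92x.
Set SMC = demand: 34.63 + 1.92x = 171.30 - 2.58x → x* = 30.3711.
Gap = |23.8805 − 30.3711| = 6.4906.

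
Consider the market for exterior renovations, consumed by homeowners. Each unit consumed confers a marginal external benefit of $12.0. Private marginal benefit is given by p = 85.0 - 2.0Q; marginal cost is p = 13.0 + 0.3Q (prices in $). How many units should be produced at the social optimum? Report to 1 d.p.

Social marginal benefit = demand + MEB = 97.0 - 2.0Q.
Set SMB = MC: 97.0 - 2.0Q = 13.0 + 0.3Q → Q* = 36.5217.

Q* = 36.5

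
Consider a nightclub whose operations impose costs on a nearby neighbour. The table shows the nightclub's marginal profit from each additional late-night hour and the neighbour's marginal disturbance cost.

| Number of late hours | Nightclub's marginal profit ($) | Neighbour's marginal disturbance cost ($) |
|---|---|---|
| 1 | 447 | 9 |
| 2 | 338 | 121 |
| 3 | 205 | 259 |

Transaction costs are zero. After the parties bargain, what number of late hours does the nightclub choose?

Bargaining reaches the level where marginal profit last exceeds marginal disturbance cost.
That holds through level 2 (338 ≥ 121) but not at 3 (205 < 259).

2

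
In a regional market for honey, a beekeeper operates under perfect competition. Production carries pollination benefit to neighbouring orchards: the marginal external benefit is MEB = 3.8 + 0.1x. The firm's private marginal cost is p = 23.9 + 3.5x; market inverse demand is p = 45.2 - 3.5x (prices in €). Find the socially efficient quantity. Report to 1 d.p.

Social marginal cost = private MC − MEB = 20.1 + 3.4x.
Set SMC = demand: 20.1 + 3.4x = 45.2 - 3.5x → x* = 3.6377.

x* = 3.6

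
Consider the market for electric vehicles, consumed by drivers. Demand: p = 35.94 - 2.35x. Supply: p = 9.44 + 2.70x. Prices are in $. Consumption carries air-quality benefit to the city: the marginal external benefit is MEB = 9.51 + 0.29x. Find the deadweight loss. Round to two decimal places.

DWL = $12.78

Market equilibrium (private): 9.44 + 2.70x = 35.94 - 2.35x → x_m = 5.2475.
Social marginal benefit = demand + MEB = 45.45 - 2.06x.
Set SMB = MC: 45.45 - 2.06x = 9.44 + 2.70x → x* = 7.5651.
The welfare-loss triangle has base |x_m − x*| and height MEB(x_m) (the vertical gap between SMB and MC is zero at x* and MEB at x_m).
DWL = ½ × 2.3176 × 11.0318 = 12.7836.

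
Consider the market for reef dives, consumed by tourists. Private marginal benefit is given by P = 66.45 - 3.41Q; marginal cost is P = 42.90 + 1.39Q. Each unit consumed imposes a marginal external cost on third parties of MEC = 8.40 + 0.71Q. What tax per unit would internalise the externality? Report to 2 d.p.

Social marginal benefit = demand − MEC = 58.05 - 4.12Q.
Set SMB = MC: 58.05 - 4.12Q = 42.90 + 1.39Q → Q* = 2.7495.
The Pigouvian tax equals MEC at Q*: 8.40 + 0.71×2.7495 = 10.3521.

tax = 10.35 per unit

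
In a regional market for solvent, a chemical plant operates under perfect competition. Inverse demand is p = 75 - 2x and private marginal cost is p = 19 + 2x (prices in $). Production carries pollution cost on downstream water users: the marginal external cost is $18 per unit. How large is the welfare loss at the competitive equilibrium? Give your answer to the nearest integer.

Market equilibrium (private): 19 + 2x = 75 - 2x → x_m = 14.0000.
Social marginal cost = private MC + MEC = 37 + 2x.
Set SMC = demand: 37 + 2x = 75 - 2x → x* = 9.5000.
Between x* and x_m the wedge SMC − demand runs linearly from 0 to MEC(x_m), so the loss is a triangle.
DWL = ½ × 4.5000 × 18.0000 = 40.5000.

DWL = $41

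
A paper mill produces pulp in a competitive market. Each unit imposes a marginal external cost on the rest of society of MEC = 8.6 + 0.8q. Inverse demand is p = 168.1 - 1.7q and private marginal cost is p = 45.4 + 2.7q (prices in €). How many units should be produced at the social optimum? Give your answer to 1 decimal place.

q* = 21.9

Social marginal cost = private MC + MEC = 54.0 + 3.5q.
Set SMC = demand: 54.0 + 3.5q = 168.1 - 1.7q → q* = 21.9423.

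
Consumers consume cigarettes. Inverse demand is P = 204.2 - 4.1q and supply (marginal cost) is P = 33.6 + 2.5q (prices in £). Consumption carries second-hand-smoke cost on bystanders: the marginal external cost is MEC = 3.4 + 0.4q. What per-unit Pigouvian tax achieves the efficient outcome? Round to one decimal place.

Social marginal benefit = demand − MEC = 200.8 - 4.5q.
Set SMB = MC: 200.8 - 4.5q = 33.6 + 2.5q → q* = 23.8857.
The Pigouvian tax equals MEC at q*: 3.4 + 0.4×23.8857 = 12.9543.

tax = £13.0 per unit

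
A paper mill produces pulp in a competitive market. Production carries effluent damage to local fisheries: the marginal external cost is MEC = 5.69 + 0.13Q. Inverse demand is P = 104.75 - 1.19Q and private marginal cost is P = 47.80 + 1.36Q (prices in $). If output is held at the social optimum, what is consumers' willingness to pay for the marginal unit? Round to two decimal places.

P = $81.99

Social marginal cost = private MC + MEC = 53.49 + 1.49Q.
Set SMC = demand: 53.49 + 1.49Q = 104.75 - 1.19Q → Q* = 19.1269.
Consumer price on the demand curve at Q*: 104.75 − 1.19×19.1269 = 81.9890.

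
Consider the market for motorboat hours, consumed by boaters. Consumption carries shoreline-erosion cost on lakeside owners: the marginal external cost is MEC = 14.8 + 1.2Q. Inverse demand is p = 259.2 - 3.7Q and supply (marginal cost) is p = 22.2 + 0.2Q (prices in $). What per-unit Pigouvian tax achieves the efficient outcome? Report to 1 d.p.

tax = $67.1 per unit

Social marginal benefit = demand − MEC = 244.4 - 4.9Q.
Set SMB = MC: 244.4 - 4.9Q = 22.2 + 0.2Q → Q* = 43.5686.
The Pigouvian tax equals MEC at Q*: 14.8 + 1.2×43.5686 = 67.0823.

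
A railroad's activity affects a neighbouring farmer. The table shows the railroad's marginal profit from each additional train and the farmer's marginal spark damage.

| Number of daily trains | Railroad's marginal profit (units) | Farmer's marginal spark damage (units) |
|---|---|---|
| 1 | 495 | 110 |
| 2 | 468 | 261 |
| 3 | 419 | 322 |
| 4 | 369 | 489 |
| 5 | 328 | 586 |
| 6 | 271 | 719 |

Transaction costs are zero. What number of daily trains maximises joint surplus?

Bargaining reaches the level where marginal profit last exceeds marginal spark damage.
That holds through level 3 (419 ≥ 322) but not at 4 (369 < 489).

3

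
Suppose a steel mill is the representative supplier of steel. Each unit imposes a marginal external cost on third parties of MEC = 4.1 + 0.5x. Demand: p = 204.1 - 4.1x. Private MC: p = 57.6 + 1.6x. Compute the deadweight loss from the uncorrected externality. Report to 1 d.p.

Market equilibrium (private): 57.6 + 1.6x = 204.1 - 4.1x → x_m = 25.7018.
Social marginal cost = private MC + MEC = 61.7 + 2.1x.
Set SMC = demand: 61.7 + 2.1x = 204.1 - 4.1x → x* = 22.9677.
Height of the DWL triangle at x_m is SMC(x_m) − demand(x_m) = MEC(x_m) = 16.9509.
DWL = ½ × 2.7341 × 16.9509 = 23.1727.

DWL = 23.2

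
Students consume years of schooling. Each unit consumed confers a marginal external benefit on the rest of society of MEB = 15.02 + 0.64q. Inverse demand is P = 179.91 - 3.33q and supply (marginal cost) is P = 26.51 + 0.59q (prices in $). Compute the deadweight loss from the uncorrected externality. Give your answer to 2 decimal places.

DWL = $244.69

Market equilibrium (private): 26.51 + 0.59q = 179.91 - 3.33q → q_m = 39.1327.
Social marginal benefit = demand + MEB = 194.93 - 2.69q.
Set SMB = MC: 194.93 - 2.69q = 26.51 + 0.59q → q* = 51.3476.
The loss is the area between SMB and MC from q* to q_m; with linear curves that's a triangle of height MEB(q_m).
DWL = ½ × 12.2149 × 40.0649 = 244.6944.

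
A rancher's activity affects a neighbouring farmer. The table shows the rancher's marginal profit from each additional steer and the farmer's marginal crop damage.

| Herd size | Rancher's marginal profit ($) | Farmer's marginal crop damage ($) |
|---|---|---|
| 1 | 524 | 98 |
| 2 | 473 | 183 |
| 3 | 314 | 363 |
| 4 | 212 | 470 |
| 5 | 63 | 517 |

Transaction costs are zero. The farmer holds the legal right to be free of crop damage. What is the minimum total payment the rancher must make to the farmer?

Efficient level: marginal profit ≥ marginal crop damage through level 2, so k* = 2.
With the farmer holding the right, the rancher must at least compensate total damage at k*: 98 + 183 = 281.

$281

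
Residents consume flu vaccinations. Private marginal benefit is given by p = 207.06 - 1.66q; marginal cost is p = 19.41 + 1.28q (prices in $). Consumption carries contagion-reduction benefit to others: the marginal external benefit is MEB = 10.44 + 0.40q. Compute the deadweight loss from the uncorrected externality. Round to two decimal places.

Market equilibrium (private): 19.41 + 1.28q = 207.06 - 1.66q → q_m = 63.8265.
Social marginal benefit = demand + MEB = 217.50 - 1.26q.
Set SMB = MC: 217.50 - 1.26q = 19.41 + 1.28q → q* = 77.9882.
The loss is the area between SMB and MC from q* to q_m; with linear curves that's a triangle of height MEB(q_m).
DWL = ½ × 14.1617 × 35.9706 = 254.7024.

DWL = $254.70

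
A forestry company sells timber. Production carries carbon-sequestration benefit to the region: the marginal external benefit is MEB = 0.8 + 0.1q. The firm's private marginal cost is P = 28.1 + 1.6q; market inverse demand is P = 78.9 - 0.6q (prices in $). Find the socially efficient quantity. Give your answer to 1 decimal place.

q* = 24.6

Social marginal cost = private MC − MEB = 27.3 + 1.5q.
Set SMC = demand: 27.3 + 1.5q = 78.9 - 0.6q → q* = 24.5714.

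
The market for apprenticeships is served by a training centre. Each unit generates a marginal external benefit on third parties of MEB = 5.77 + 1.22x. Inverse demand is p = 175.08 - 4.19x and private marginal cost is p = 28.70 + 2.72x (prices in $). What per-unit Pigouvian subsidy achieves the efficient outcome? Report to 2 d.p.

subsidy = $38.39 per unit

Social marginal cost = private MC − MEB = 22.93 + 1.50x.
Set SMC = demand: 22.93 + 1.50x = 175.08 - 4.19x → x* = 26.7399.
The Pigouvian subsidy equals MEB at x*: 5.77 + 1.22×26.7399 = 38.3927.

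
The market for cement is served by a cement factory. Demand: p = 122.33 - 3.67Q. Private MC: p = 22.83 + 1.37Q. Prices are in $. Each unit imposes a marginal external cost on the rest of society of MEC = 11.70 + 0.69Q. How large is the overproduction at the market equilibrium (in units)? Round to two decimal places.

Market equilibrium (private): 22.83 + 1.37Q = 122.33 - 3.67Q → Q_m = 19.7421.
Social marginal cost = private MC + MEC = 34.53 + 2.06Q.
Set SMC = demand: 34.53 + 2.06Q = 122.33 - 3.67Q → Q* = 15.3229.
Gap = |19.7421 − 15.3229| = 4.4192.

4.42 units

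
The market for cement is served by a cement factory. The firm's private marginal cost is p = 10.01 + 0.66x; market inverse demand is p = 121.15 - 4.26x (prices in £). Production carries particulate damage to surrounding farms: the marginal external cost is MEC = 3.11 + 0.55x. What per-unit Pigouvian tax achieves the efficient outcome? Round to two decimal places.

tax = £13.97 per unit

Social marginal cost = private MC + MEC = 13.12 + 1.21x.
Set SMC = demand: 13.12 + 1.21x = 121.15 - 4.26x → x* = 19.7495.
The Pigouvian tax equals MEC at x*: 3.11 + 0.55×19.7495 = 13.9722.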